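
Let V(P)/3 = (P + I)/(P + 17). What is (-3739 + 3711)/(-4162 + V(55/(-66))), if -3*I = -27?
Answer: 2716/403567 ≈ 0.0067300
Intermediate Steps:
I = 9 (I = -1/3*(-27) = 9)
V(P) = 3*(9 + P)/(17 + P) (V(P) = 3*((P + 9)/(P + 17)) = 3*((9 + P)/(17 + P)) = 3*(9 + P)/(17 + P))
(-3739 + 3711)/(-4162 + V(55/(-66))) = (-3739 + 3711)/(-4162 + 3*(9 + 55/(-66))/(17 + 55/(-66))) = -28/(-4162 + 3*(9 + 55*(-1/66))/(17 + 55*(-1/66))) = -28/(-4162 + 3*(9 - 5/6)/(17 - 5/6)) = -28/(-4162 + 3*(49/6)/(97/6)) = -28/(-4162 + 3*(6/97)*(49/6)) = -28/(-4162 + 147/97) = -28/(-403567/97) = -28*(-97/403567) = 2716/403567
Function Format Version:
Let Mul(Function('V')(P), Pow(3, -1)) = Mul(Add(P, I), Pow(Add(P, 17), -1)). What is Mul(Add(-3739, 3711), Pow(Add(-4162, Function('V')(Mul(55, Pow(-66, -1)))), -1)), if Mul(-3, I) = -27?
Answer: Rational(2716, 403567) ≈ 0.0067300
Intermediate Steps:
I = 9 (I = Mul(Rational(-1, 3), -27) = 9)
Function('V')(P) = Mul(3, Pow(Add(17, P), -1), Add(9, P)) (Function('V')(P) = Mul(3, Mul(Add(P, 9), Pow(Add(P, 17), -1))) = Mul(3, Mul(Add(9, P), Pow(Add(17, P), -1))) = Mul(3, Mul(Pow(Add(17, P), -1), Add(9, P))) = Mul(3, Pow(Add(17, P), -1), Add(9, P)))
Mul(Add(-3739, 3711), Pow(Add(-4162, Function('V')(Mul(55, Pow(-66, -1)))), -1)) = Mul(Add(-3739, 3711), Pow(Add(-4162, Mul(3, Pow(Add(17, Mul(55, Pow(-66, -1))), -1), Add(9, Mul(55, Pow(-66, -1))))), -1)) = Mul(-28, Pow(Add(-4162, Mul(3, Pow(Add(17, Mul(55, Rational(-1, 66))), -1), Add(9, Mul(55, Rational(-1, 66))))), -1)) = Mul(-28, Pow(Add(-4162, Mul(3, Pow(Add(17, Rational(-5, 6)), -1), Add(9, Rational(-5, 6)))), -1)) = Mul(-28, Pow(Add(-4162, Mul(3, Pow(Rational(97, 6), -1), Rational(49, 6))), -1)) = Mul(-28, Pow(Add(-4162, Mul(3, Rational(6, 97), Rational(49, 6))), -1)) = Mul(-28, Pow(Add(-4162, Rational(147, 97)), -1)) = Mul(-28, Pow(Rational(-403567, 97), -1)) = Mul(-28, Rational(-97, 403567)) = Rational(2716, 403567)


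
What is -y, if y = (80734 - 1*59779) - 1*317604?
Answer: 296649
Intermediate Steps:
y = -296649 (y = (80734 - 59779) - 317604 = 20955 - 317604 = -296649)
-y = -1*(-296649) = 296649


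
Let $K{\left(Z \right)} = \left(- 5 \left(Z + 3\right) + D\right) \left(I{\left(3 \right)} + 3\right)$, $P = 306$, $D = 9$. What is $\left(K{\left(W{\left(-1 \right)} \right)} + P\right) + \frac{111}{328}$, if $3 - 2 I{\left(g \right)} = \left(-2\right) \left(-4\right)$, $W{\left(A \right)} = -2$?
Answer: $\frac{101135}{328} \approx 308.34$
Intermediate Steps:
$I{\left(g \right)} = - \frac{5}{2}$ ($I{\left(g \right)} = \frac{3}{2} - \frac{\left(-2\right) \left(-4\right)}{2} = \frac{3}{2} - 4 = - \frac{5}{2}$)
$K{\left(Z \right)} = -3 - \frac{5 Z}{2}$ ($K{\left(Z \right)} = \left(- 5 \left(Z + 3\right) + 9\right) \left(- \frac{5}{2} + 3\right) = \left(- 5 \left(3 + Z\right) + 9\right) \frac{1}{2} = \left(\left(-15 - 5 Z\right) + 9\right) \frac{1}{2} = \left(-6 - 5 Z\right) \frac{1}{2} = -3 - \frac{5 Z}{2}$)
$\left(K{\left(W{\left(-1 \right)} \right)} + P\right) + \frac{111}{328} = \left(\left(-3 - -5\right) + 306\right) + \frac{111}{328} = \left(\left(-3 + 5\right) + 306\right) + 111 \cdot \frac{1}{328} = \left(2 + 306\right) + \frac{111}{328} = 308 + \frac{111}{328} = \frac{101135}{328}$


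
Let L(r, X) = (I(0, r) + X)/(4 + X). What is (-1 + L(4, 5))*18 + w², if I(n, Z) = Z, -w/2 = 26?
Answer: 2704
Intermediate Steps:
w = -52 (w = -2*26 = -52)
L(r, X) = (X + r)/(4 + X) (L(r, X) = (r + X)/(4 + X) = (X + r)/(4 + X))
(-1 + L(4, 5))*18 + w² = (-1 + (5 + 4)/(4 + 5))*18 + (-52)² = (-1 + 9/9)*18 + 2704 = (-1 + (⅑)*9)*18 + 2704 = (-1 + 1)*18 + 2704 = 0*18 + 2704 = 0 + 2704 = 2704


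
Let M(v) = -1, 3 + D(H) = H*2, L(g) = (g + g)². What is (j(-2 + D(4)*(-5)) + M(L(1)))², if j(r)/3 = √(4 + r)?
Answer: (1 - 3*I*√23)² ≈ -206.0 - 28.775*I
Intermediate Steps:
L(g) = 4*g² (L(g) = (2*g)² = 4*g²)
D(H) = -3 + 2*H (D(H) = -3 + H*2 = -3 + 2*H)
j(r) = 3*√(4 + r)
(j(-2 + D(4)*(-5)) + M(L(1)))² = (3*√(4 + (-2 + (-3 + 2*4)*(-5))) - 1)² = (3*√(4 + (-2 + (-3 + 8)*(-5))) - 1)² = (3*√(4 + (-2 + 5*(-5))) - 1)² = (3*√(4 + (-2 - 25)) - 1)² = (3*√(4 - 27) - 1)² = (3*√(-23) - 1)² = (3*(I*√23) - 1)² = (3*I*√23 - 1)² = (-1 + 3*I*√23)²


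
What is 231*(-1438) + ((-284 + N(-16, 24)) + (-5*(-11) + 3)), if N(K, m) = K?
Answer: -332420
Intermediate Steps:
231*(-1438) + ((-284 + N(-16, 24)) + (-5*(-11) + 3)) = 231*(-1438) + ((-284 - 16) + (-5*(-11) + 3)) = -332178 + (-300 + (55 + 3)) = -332178 + (-300 + 58) = -332178 - 242 = -332420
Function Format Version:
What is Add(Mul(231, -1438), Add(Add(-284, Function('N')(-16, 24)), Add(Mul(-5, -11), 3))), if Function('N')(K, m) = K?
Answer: -332420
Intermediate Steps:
Add(Mul(231, -1438), Add(Add(-284, Function('N')(-16, 24)), Add(Mul(-5, -11), 3))) = Add(Mul(231, -1438), Add(Add(-284, -16), Add(Mul(-5, -11), 3))) = Add(-332178, Add(-300, Add(55, 3))) = Add(-332178, Add(-300, 58)) = Add(-332178, -242) = -332420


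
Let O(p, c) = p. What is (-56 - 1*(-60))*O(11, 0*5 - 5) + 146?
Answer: 190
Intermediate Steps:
(-56 - 1*(-60))*O(11, 0*5 - 5) + 146 = (-56 - 1*(-60))*11 + 146 = (-56 + 60)*11 + 146 = 4*11 + 146 = 44 + 146 = 190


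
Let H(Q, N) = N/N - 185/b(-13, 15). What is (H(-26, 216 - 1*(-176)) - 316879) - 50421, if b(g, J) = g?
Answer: -4774702/13 ≈ -3.6729e+5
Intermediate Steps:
H(Q, N) = 198/13 (H(Q, N) = N/N - 185/(-13) = 1 - 185*(-1/13) = 1 + 185/13 = 198/13)
(H(-26, 216 - 1*(-176)) - 316879) - 50421 = (198/13 - 316879) - 50421 = -4119229/13 - 50421 = -4774702/13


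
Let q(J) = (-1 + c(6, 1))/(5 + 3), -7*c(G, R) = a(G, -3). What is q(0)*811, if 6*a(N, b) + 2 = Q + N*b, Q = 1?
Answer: -18653/336 ≈ -55.515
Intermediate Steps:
a(N, b) = -⅙ + N*b/6 (a(N, b) = -⅓ + (1 + N*b)/6 = -⅓ + (⅙ + N*b/6) = -⅙ + N*b/6)
c(G, R) = 1/42 + G/14 (c(G, R) = -(-⅙ + (⅙)*G*(-3))/7 = -(-⅙ - G/2)/7 = 1/42 + G/14)
q(J) = -23/336 (q(J) = (-1 + (1/42 + (1/14)*6))/(5 + 3) = (-1 + (1/42 + 3/7))/8 = (-1 + 19/42)*(⅛) = -23/42*⅛ = -23/336)
q(0)*811 = -23/336*811 = -18653/336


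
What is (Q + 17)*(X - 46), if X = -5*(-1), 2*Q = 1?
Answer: -1435/2 ≈ -717.50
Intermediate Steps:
Q = ½ (Q = (½)*1 = ½ ≈ 0.50000)
X = 5
(Q + 17)*(X - 46) = (½ + 17)*(5 - 46) = (35/2)*(-41) = -1435/2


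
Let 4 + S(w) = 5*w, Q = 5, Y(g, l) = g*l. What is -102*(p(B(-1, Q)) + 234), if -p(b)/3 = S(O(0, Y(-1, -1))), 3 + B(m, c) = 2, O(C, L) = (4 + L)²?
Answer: 13158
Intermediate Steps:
S(w) = -4 + 5*w
B(m, c) = -1 (B(m, c) = -3 + 2 = -1)
p(b) = -363 (p(b) = -3*(-4 + 5*(4 - 1*(-1))²) = -3*(-4 + 5*(4 + 1)²) = -3*(-4 + 5*5²) = -3*(-4 + 5*25) = -3*(-4 + 125) = -3*121 = -363)
-102*(p(B(-1, Q)) + 234) = -102*(-363 + 234) = -102*(-129) = 13158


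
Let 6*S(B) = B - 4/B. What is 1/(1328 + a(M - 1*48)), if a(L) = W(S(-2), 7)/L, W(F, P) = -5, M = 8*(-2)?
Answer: 64/84997 ≈ 0.00075297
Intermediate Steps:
S(B) = -2/(3*B) + B/6 (S(B) = (B - 4/B)/6 = -2/(3*B) + B/6)
M = -16
a(L) = -5/L
1/(1328 + a(M - 1*48)) = 1/(1328 - 5/(-16 - 1*48)) = 1/(1328 - 5/(-16 - 48)) = 1/(1328 - 5/(-64)) = 1/(1328 - 5*(-1/64)) = 1/(1328 + 5/64) = 1/(84997/64) = 64/84997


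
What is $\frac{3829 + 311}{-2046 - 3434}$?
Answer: $- \frac{207}{274} \approx -0.75547$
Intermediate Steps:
$\frac{3829 + 311}{-2046 - 3434} = \frac{4140}{-5480} = 4140 \left(- \frac{1}{5480}\right) = - \frac{207}{274}$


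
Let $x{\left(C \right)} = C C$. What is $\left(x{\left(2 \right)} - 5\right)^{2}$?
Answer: $1$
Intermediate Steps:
$x{\left(C \right)} = C^{2}$
$\left(x{\left(2 \right)} - 5\right)^{2} = \left(2^{2} - 5\right)^{2} = \left(4 - 5\right)^{2} = \left(-1\right)^{2} = 1$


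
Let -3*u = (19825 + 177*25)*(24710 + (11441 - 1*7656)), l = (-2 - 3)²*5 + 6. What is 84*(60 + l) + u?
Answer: -690955618/3 ≈ -2.3032e+8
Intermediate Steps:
l = 131 (l = (-5)²*5 + 6 = 25*5 + 6 = 125 + 6 = 131)
u = -691003750/3 (u = -(19825 + 177*25)*(24710 + (11441 - 1*7656))/3 = -(19825 + 4425)*(24710 + (11441 - 7656))/3 = -24250*(24710 + 3785)/3 = -24250*28495/3 = -⅓*691003750 = -691003750/3 ≈ -2.3033e+8)
84*(60 + l) + u = 84*(60 + 131) - 691003750/3 = 84*191 - 691003750/3 = 16044 - 691003750/3 = -690955618/3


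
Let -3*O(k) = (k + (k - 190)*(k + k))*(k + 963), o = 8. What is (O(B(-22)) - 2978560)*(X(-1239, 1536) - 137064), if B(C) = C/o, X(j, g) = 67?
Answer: 43624335424663/96 ≈ 4.5442e+11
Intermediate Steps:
B(C) = C/8
O(k) = -(963 + k)*(k + 2*k*(-190 + k))/3 (O(k) = -(k + (k - 190)*(k + k))*(k + 963)/3 = -(k + (-190 + k)*(2*k))*(963 + k)/3 = -(k + 2*k*(-190 + k))*(963 + k)/3 = -(963 + k)*(k + 2*k*(-190 + k))/3)
(O(B(-22)) - 2978560)*(X(-1239, 1536) - 137064) = (((⅛)*(-22))*(364977 - 1547*(-22)/8 - 2*((⅛)*(-22))²)/3 - 2978560)*(67 - 137064) = ((⅓)*(-11/4)*(364977 - 1547*(-11/4) - 2*(-11/4)²) - 2978560)*(-136997) = ((⅓)*(-11/4)*(364977 + 17017/4 - 2*121/16) - 2978560)*(-136997) = ((⅓)*(-11/4)*(364977 + 17017/4 - 121/8) - 2978560)*(-136997) = ((⅓)*(-11/4)*(2953729/8) - 2978560)*(-136997) = (-32491019/96 - 2978560)*(-136997) = -318432779/96*(-136997) = 43624335424663/96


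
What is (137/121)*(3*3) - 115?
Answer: -12682/121 ≈ -104.81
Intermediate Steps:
(137/121)*(3*3) - 115 = (137*(1/121))*9 - 115 = (137/121)*9 - 115 = 1233/121 - 115 = -12682/121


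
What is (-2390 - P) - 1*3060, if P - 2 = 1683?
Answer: -7135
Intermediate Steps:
P = 1685 (P = 2 + 1683 = 1685)
(-2390 - P) - 1*3060 = (-2390 - 1*1685) - 1*3060 = (-2390 - 1685) - 3060 = -4075 - 3060 = -7135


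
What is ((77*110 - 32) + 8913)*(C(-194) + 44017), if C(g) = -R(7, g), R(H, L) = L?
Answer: 767105061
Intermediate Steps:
C(g) = -g
((77*110 - 32) + 8913)*(C(-194) + 44017) = ((77*110 - 32) + 8913)*(-1*(-194) + 44017) = ((8470 - 32) + 8913)*(194 + 44017) = (8438 + 8913)*44211 = 17351*44211 = 767105061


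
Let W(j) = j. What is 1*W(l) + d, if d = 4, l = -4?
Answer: 0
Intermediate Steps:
1*W(l) + d = 1*(-4) + 4 = -4 + 4 = 0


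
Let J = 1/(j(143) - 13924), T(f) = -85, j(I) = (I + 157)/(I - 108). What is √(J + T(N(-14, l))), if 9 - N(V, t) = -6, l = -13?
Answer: I*√12601683614/12176 ≈ 9.2195*I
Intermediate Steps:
N(V, t) = 15 (N(V, t) = 9 - 1*(-6) = 9 + 6 = 15)
j(I) = (157 + I)/(-108 + I)
J = -7/97408 (J = 1/((157 + 143)/(-108 + 143) - 13924) = 1/(300/35 - 13924) = 1/((1/35)*300 - 13924) = 1/(60/7 - 13924) = 1/(-97408/7) = -7/97408 ≈ -7.1863e-5)
√(J + T(N(-14, l))) = √(-7/97408 - 85) = √(-8279687/97408) = I*√12601683614/12176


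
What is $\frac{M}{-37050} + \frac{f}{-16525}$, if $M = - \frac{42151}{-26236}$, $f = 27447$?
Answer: $- \frac{213443061791}{128504190360} \approx -1.661$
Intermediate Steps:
$M = \frac{42151}{26236}$ ($M = \left(-42151\right) \left(- \frac{1}{26236}\right) = \frac{42151}{26236} \approx 1.6066$)
$\frac{M}{-37050} + \frac{f}{-16525} = \frac{42151}{26236 \left(-37050\right)} + \frac{27447}{-16525} = \frac{42151}{26236} \left(- \frac{1}{37050}\right) + 27447 \left(- \frac{1}{16525}\right) = - \frac{42151}{972043800} - \frac{27447}{16525} = - \frac{213443061791}{128504190360}$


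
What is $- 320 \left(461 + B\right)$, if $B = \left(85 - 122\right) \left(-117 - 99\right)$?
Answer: $-2704960$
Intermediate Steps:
$B = 7992$ ($B = \left(-37\right) \left(-216\right) = 7992$)
$- 320 \left(461 + B\right) = - 320 \left(461 + 7992\right) = \left(-320\right) 8453 = -2704960$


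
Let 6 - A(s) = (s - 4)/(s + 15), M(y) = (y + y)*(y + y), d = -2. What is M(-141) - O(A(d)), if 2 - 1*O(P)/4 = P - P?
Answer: 79516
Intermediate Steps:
M(y) = 4*y**2 (M(y) = (2*y)*(2*y) = 4*y**2)
A(s) = 6 - (-4 + s)/(15 + s) (A(s) = 6 - (s - 4)/(s + 15) = 6 - (-4 + s)/(15 + s))
O(P) = 8 (O(P) = 8 - 4*(P - P) = 8 - 4*0 = 8 + 0 = 8)
M(-141) - O(A(d)) = 4*(-141)**2 - 1*8 = 4*19881 - 8 = 79524 - 8 = 79516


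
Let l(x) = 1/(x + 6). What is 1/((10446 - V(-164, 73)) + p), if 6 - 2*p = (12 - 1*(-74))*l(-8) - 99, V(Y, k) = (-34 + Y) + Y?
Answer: 1/10882 ≈ 9.1895e-5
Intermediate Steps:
l(x) = 1/(6 + x)
V(Y, k) = -34 + 2*Y
p = 74 (p = 3 - ((12 - 1*(-74))/(6 - 8) - 99)/2 = 3 - ((12 + 74)/(-2) - 99)/2 = 3 - (86*(-½) - 99)/2 = 3 - (-43 - 99)/2 = 3 - ½*(-142) = 3 + 71 = 74)
1/((10446 - V(-164, 73)) + p) = 1/((10446 - (-34 + 2*(-164))) + 74) = 1/((10446 - (-34 - 328)) + 74) = 1/((10446 - 1*(-362)) + 74) = 1/((10446 + 362) + 74) = 1/(10808 + 74) = 1/10882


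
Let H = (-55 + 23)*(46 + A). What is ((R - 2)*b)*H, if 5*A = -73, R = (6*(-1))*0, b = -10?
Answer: -20096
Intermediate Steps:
R = 0 (R = -6*0 = 0)
A = -73/5 (A = (⅕)*(-73) = -73/5 ≈ -14.600)
H = -5024/5 (H = (-55 + 23)*(46 - 73/5) = -32*157/5 = -5024/5 ≈ -1004.8)
((R - 2)*b)*H = ((0 - 2)*(-10))*(-5024/5) = -2*(-10)*(-5024/5) = 20*(-5024/5) = -20096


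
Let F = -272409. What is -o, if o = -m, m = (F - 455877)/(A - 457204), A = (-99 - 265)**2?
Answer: 121381/54118 ≈ 2.2429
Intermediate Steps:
A = 132496 (A = (-364)**2 = 132496)
m = 121381/54118 (m = (-272409 - 455877)/(132496 - 457204) = -728286/(-324708) = -728286*(-1/324708) = 121381/54118 ≈ 2.2429)
o = -121381/54118 (o = -1*121381/54118 = -121381/54118 ≈ -2.2429)
-o = -1*(-121381/54118) = 121381/54118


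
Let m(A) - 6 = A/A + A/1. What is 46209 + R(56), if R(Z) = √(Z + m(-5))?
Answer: 46209 + √58 ≈ 46217.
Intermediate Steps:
m(A) = 7 + A (m(A) = 6 + (A/A + A/1) = 6 + (1 + A*1) = 6 + (1 + A) = 7 + A)
R(Z) = √(2 + Z) (R(Z) = √(Z + (7 - 5)) = √(Z + 2) = √(2 + Z))
46209 + R(56) = 46209 + √(2 + 56) = 46209 + √58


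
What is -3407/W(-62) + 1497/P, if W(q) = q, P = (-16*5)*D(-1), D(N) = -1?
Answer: 182687/2480 ≈ 73.664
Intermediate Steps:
P = 80 (P = -16*5*(-1) = -80*(-1) = 80)
-3407/W(-62) + 1497/P = -3407/(-62) + 1497/80 = -3407*(-1/62) + 1497*(1/80) = 3407/62 + 1497/80 = 182687/2480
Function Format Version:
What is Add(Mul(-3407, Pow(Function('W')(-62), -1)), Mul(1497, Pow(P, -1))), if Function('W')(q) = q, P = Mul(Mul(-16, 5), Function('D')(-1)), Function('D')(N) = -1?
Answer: Rational(182687, 2480) ≈ 73.664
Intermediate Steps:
P = 80 (P = Mul(Mul(-16, 5), -1) = Mul(-80, -1) = 80)
Add(Mul(-3407, Pow(Function('W')(-62), -1)), Mul(1497, Pow(P, -1))) = Add(Mul(-3407, Pow(-62, -1)), Mul(1497, Pow(80, -1))) = Add(Mul(-3407, Rational(-1, 62)), Mul(1497, Rational(1, 80))) = Add(Rational(3407, 62), Rational(1497, 80)) = Rational(182687, 2480)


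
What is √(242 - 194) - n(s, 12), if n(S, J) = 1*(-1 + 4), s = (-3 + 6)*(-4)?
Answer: -3 + 4*√3 ≈ 3.9282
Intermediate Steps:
s = -12 (s = 3*(-4) = -12)
n(S, J) = 3 (n(S, J) = 1*3 = 3)
√(242 - 194) - n(s, 12) = √(242 - 194) - 1*3 = √48 - 3 = 4*√3 - 3 = -3 + 4*√3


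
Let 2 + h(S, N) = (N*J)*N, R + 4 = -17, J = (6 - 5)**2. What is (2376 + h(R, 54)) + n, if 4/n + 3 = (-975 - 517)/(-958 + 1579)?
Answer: 17745466/3355 ≈ 5289.3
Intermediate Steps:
J = 1 (J = 1**2 = 1)
R = -21 (R = -4 - 17 = -21)
h(S, N) = -2 + N**2 (h(S, N) = -2 + (N*1)*N = -2 + N*N = -2 + N**2)
n = -2484/3355 (n = 4/(-3 + (-975 - 517)/(-958 + 1579)) = 4/(-3 - 1492/621) = 4/(-3355/621) = 4*(-621/3355) = -2484/3355 ≈ -0.74039)
(2376 + h(R, 54)) + n = (2376 + (-2 + 54**2)) - 2484/3355 = (2376 + (-2 + 2916)) - 2484/3355 = (2376 + 2914) - 2484/3355 = 5290 - 2484/3355 = 17745466/3355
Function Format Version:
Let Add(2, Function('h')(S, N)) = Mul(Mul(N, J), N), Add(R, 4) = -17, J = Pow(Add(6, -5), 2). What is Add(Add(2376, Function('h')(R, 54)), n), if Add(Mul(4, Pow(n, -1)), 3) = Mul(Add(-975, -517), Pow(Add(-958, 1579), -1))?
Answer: Rational(17745466, 3355) ≈ 5289.3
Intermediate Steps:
J = 1 (J = Pow(1, 2) = 1)
R = -21 (R = Add(-4, -17) = -21)
Function('h')(S, N) = Add(-2, Pow(N, 2)) (Function('h')(S, N) = Add(-2, Mul(Mul(N, 1), N)) = Add(-2, Mul(N, N)) = Add(-2, Pow(N, 2)))
n = Rational(-2484, 3355) (n = Mul(4, Pow(Add(-3, Mul(Add(-975, -517), Pow(Add(-958, 1579), -1))), -1)) = Mul(4, Pow(Add(-3, Mul(-1492, Pow(621, -1))), -1)) = Mul(4, Pow(Add(-3, Mul(-1492, Rational(1, 621))), -1)) = Mul(4, Pow(Add(-3, Rational(-1492, 621)), -1)) = Mul(4, Pow(Rational(-3355, 621), -1)) = Mul(4, Rational(-621, 3355)) = Rational(-2484, 3355) ≈ -0.74039)
Add(Add(2376, Function('h')(R, 54)), n) = Add(Add(2376, Add(-2, Pow(54, 2))), Rational(-2484, 3355)) = Add(Add(2376, Add(-2, 2916)), Rational(-2484, 3355)) = Add(Add(2376, 2914), Rational(-2484, 3355)) = Add(5290, Rational(-2484, 3355)) = Rational(17745466, 3355)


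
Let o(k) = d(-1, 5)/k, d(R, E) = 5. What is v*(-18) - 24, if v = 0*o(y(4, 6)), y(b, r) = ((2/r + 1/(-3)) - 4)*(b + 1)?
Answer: -24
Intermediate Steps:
y(b, r) = (1 + b)*(-13/3 + 2/r) (y(b, r) = ((2/r + 1*(-1/3)) - 4)*(1 + b) = ((2/r - 1/3) - 4)*(1 + b) = ((-1/3 + 2/r) - 4)*(1 + b) = (-13/3 + 2/r)*(1 + b) = (1 + b)*(-13/3 + 2/r))
o(k) = 5/k
v = 0 (v = 0*(5/(((1/3)*(6 + 6*4 - 13*6*(1 + 4))/6))) = 0*(5/(((1/3)*(1/6)*(6 + 24 - 13*6*5)))) = 0*(5/(((1/3)*(1/6)*(6 + 24 - 390)))) = 0*(5/(((1/3)*(1/6)*(-360)))) = 0*(5/(-20)) = 0*(5*(-1/20)) = 0*(-1/4) = 0)
v*(-18) - 24 = 0*(-18) - 24 = 0 - 24 = -24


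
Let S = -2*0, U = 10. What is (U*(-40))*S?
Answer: 0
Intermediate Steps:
S = 0
(U*(-40))*S = (10*(-40))*0 = -400*0 = 0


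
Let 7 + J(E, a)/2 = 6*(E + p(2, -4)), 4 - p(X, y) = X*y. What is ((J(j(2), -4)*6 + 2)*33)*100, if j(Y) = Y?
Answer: 3055800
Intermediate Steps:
p(X, y) = 4 - X*y
J(E, a) = 130 + 12*E (J(E, a) = -14 + 2*(6*(E + (4 - 1*2*(-4)))) = -14 + 2*(6*(E + (4 + 8))) = -14 + 2*(6*(E + 12)) = -14 + 2*(6*(12 + E)) = -14 + 2*(72 + 6*E) = -14 + (144 + 12*E) = 130 + 12*E)
((J(j(2), -4)*6 + 2)*33)*100 = (((130 + 12*2)*6 + 2)*33)*100 = (((130 + 24)*6 + 2)*33)*100 = ((154*6 + 2)*33)*100 = ((924 + 2)*33)*100 = (926*33)*100 = 30558*100 = 3055800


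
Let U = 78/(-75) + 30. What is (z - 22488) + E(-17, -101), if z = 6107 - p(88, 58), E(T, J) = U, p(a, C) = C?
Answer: -410251/25 ≈ -16410.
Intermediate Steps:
U = 724/25 (U = 78*(-1/75) + 30 = -26/25 + 30 = 724/25 ≈ 28.960)
E(T, J) = 724/25
z = 6049 (z = 6107 - 1*58 = 6107 - 58 = 6049)
(z - 22488) + E(-17, -101) = (6049 - 22488) + 724/25 = -16439 + 724/25 = -410251/25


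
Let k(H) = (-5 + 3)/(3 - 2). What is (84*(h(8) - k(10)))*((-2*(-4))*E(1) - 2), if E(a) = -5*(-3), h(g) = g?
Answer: 99120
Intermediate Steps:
E(a) = 15
k(H) = -2 (k(H) = -2/1 = -2*1 = -2)
(84*(h(8) - k(10)))*((-2*(-4))*E(1) - 2) = (84*(8 - 1*(-2)))*(-2*(-4)*15 - 2) = (84*(8 + 2))*(8*15 - 2) = (84*10)*(120 - 2) = 840*118 = 99120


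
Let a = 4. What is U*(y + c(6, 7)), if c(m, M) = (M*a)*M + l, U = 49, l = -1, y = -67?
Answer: 6272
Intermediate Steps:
c(m, M) = -1 + 4*M² (c(m, M) = (M*4)*M - 1 = (4*M)*M - 1 = 4*M² - 1 = -1 + 4*M²)
U*(y + c(6, 7)) = 49*(-67 + (-1 + 4*7²)) = 49*(-67 + (-1 + 4*49)) = 49*(-67 + (-1 + 196)) = 49*(-67 + 195) = 49*128 = 6272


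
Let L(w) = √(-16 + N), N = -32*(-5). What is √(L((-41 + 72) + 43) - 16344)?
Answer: 2*I*√4083 ≈ 127.8*I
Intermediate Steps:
N = 160
L(w) = 12 (L(w) = √(-16 + 160) = √144 = 12)
√(L((-41 + 72) + 43) - 16344) = √(12 - 16344) = √(-16332) = 2*I*√4083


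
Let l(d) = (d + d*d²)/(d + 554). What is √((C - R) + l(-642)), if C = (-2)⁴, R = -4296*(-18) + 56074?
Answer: √1390795791/22 ≈ 1695.2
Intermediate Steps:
R = 133402 (R = 77328 + 56074 = 133402)
C = 16
l(d) = (d + d³)/(554 + d)
√((C - R) + l(-642)) = √((16 - 1*133402) + (-642 + (-642)³)/(554 - 642)) = √((16 - 133402) + (-642 - 264609288)/(-88)) = √(-133386 - 1/88*(-264609930)) = √(-133386 + 132304965/44) = √(126435981/44) = √1390795791/22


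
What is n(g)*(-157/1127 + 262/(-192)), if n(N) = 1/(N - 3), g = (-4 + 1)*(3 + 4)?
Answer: 162709/2596608 ≈ 0.062662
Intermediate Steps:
g = -21 (g = -3*7 = -21)
n(N) = 1/(-3 + N)
n(g)*(-157/1127 + 262/(-192)) = (-157/1127 + 262/(-192))/(-3 - 21) = (-157*1/1127 + 262*(-1/192))/(-24) = -(-157/1127 - 131/96)/24 = -1/24*(-162709/108192) = 162709/2596608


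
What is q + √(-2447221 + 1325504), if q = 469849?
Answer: 469849 + I*√1121717 ≈ 4.6985e+5 + 1059.1*I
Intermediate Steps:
q + √(-2447221 + 1325504) = 469849 + √(-2447221 + 1325504) = 469849 + √(-1121717) = 469849 + I*√1121717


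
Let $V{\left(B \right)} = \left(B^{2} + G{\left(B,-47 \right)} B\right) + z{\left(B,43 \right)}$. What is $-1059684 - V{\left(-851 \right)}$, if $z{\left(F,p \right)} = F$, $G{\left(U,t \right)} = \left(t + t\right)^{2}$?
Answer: $5736402$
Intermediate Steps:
$G{\left(U,t \right)} = 4 t^{2}$ ($G{\left(U,t \right)} = \left(2 t\right)^{2} = 4 t^{2}$)
$V{\left(B \right)} = B^{2} + 8837 B$ ($V{\left(B \right)} = \left(B^{2} + 4 \left(-47\right)^{2} B\right) + B = \left(B^{2} + 4 \cdot 2209 B\right) + B = \left(B^{2} + 8836 B\right) + B = B^{2} + 8837 B$)
$-1059684 - V{\left(-851 \right)} = -1059684 - - 851 \left(8837 - 851\right) = -1059684 - \left(-851\right) 7986 = -1059684 - -6796086 = -1059684 + 6796086 = 5736402$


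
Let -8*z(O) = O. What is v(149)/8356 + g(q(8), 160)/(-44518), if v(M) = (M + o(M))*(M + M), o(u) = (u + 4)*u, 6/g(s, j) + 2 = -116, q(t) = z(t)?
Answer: 4490047334341/5486888018 ≈ 818.32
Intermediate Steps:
z(O) = -O/8
q(t) = -t/8
g(s, j) = -3/59 (g(s, j) = 6/(-2 - 116) = 6/(-118) = 6*(-1/118) = -3/59)
o(u) = u*(4 + u) (o(u) = (4 + u)*u = u*(4 + u))
v(M) = 2*M*(M + M*(4 + M)) (v(M) = (M + M*(4 + M))*(M + M) = (M + M*(4 + M))*(2*M) = 2*M*(M + M*(4 + M)))
v(149)/8356 + g(q(8), 160)/(-44518) = (2*149²*(5 + 149))/8356 - 3/59/(-44518) = (2*22201*154)*(1/8356) - 3/59*(-1/44518) = 6837908*(1/8356) + 3/2626562 = 1709477/2089 + 3/2626562 = 4490047334341/5486888018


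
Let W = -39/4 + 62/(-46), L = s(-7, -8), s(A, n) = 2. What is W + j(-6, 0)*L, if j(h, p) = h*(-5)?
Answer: 4499/92 ≈ 48.902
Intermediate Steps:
j(h, p) = -5*h
L = 2
W = -1021/92 (W = -39*1/4 + 62*(-1/46) = -39/4 - 31/23 = -1021/92 ≈ -11.098)
W + j(-6, 0)*L = -1021/92 - 5*(-6)*2 = -1021/92 + 30*2 = -1021/92 + 60 = 4499/92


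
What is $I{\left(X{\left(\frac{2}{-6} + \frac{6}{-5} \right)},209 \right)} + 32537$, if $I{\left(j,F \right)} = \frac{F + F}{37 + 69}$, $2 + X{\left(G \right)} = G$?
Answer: $\frac{1724670}{53} \approx 32541.0$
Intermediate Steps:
$X{\left(G \right)} = -2 + G$
$I{\left(j,F \right)} = \frac{F}{53}$ ($I{\left(j,F \right)} = \frac{2 F}{106} = 2 F \frac{1}{106} = \frac{F}{53}$)
$I{\left(X{\left(\frac{2}{-6} + \frac{6}{-5} \right)},209 \right)} + 32537 = \frac{1}{53} \cdot 209 + 32537 = \frac{209}{53} + 32537 = \frac{1724670}{53}$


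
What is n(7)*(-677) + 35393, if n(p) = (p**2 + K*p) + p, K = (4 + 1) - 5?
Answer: -2519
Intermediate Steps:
K = 0 (K = 5 - 5 = 0)
n(p) = p + p**2 (n(p) = (p**2 + 0*p) + p = (p**2 + 0) + p = p**2 + p = p + p**2)
n(7)*(-677) + 35393 = (7*(1 + 7))*(-677) + 35393 = (7*8)*(-677) + 35393 = 56*(-677) + 35393 = -37912 + 35393 = -2519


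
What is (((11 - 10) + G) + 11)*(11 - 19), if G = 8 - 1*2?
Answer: -144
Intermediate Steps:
G = 6 (G = 8 - 2 = 6)
(((11 - 10) + G) + 11)*(11 - 19) = (((11 - 10) + 6) + 11)*(11 - 19) = ((1 + 6) + 11)*(-8) = (7 + 11)*(-8) = 18*(-8) = -144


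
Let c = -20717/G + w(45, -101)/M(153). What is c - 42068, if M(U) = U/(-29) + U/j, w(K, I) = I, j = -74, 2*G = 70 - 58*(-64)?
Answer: -1253554328809/29800269 ≈ -42065.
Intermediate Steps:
G = 1891 (G = (70 - 58*(-64))/2 = (70 + 3712)/2 = (½)*3782 = 1891)
M(U) = -103*U/2146 (M(U) = U/(-29) + U/(-74) = U*(-1/29) + U*(-1/74) = -U/29 - U/74 = -103*U/2146)
c = 83387483/29800269 (c = -20717/1891 - 101/((-103/2146*153)) = -20717*1/1891 - 101/(-15759/2146) = -20717/1891 - 101*(-2146/15759) = -20717/1891 + 216746/15759 = 83387483/29800269 ≈ 2.7982)
c - 42068 = 83387483/29800269 - 42068 = -1253554328809/29800269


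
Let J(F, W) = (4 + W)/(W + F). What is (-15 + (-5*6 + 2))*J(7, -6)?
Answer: 86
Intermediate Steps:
J(F, W) = (4 + W)/(F + W)
(-15 + (-5*6 + 2))*J(7, -6) = (-15 + (-5*6 + 2))*((4 - 6)/(7 - 6)) = (-15 + (-30 + 2))*(-2/1) = (-15 - 28)*(1*(-2)) = -43*(-2) = 86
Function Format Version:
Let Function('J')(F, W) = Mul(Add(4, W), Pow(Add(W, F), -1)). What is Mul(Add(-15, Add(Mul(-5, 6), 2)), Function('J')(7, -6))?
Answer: 86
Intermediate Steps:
Function('J')(F, W) = Mul(Pow(Add(F, W), -1), Add(4, W)) (Function('J')(F, W) = Mul(Add(4, W), Pow(Add(F, W), -1)) = Mul(Pow(Add(F, W), -1), Add(4, W)))
Mul(Add(-15, Add(Mul(-5, 6), 2)), Function('J')(7, -6)) = Mul(Add(-15, Add(Mul(-5, 6), 2)), Mul(Pow(Add(7, -6), -1), Add(4, -6))) = Mul(Add(-15, Add(-30, 2)), Mul(Pow(1, -1), -2)) = Mul(Add(-15, -28), Mul(1, -2)) = Mul(-43, -2) = 86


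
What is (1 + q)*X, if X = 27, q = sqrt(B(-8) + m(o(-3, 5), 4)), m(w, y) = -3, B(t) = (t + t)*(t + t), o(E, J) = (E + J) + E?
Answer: 27 + 27*sqrt(253) ≈ 456.46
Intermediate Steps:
o(E, J) = J + 2*E
B(t) = 4*t**2 (B(t) = (2*t)*(2*t) = 4*t**2)
q = sqrt(253) (q = sqrt(4*(-8)**2 - 3) = sqrt(4*64 - 3) = sqrt(256 - 3) = sqrt(253) ≈ 15.906)
(1 + q)*X = (1 + sqrt(253))*27 = 27 + 27*sqrt(253)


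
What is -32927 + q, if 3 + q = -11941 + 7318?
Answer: -37553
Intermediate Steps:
q = -4626 (q = -3 + (-11941 + 7318) = -3 - 4623 = -4626)
-32927 + q = -32927 - 4626 = -37553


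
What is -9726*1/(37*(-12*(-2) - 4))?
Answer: -4863/370 ≈ -13.143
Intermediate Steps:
-9726*1/(37*(-12*(-2) - 4)) = -9726*1/(37*(24 - 4)) = -9726/(37*20) = -9726/740 = -9726*1/740 = -4863/370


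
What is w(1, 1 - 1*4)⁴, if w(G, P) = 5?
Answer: 625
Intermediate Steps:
w(1, 1 - 1*4)⁴ = 5⁴ = 625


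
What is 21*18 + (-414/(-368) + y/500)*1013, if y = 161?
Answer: 1843811/1000 ≈ 1843.8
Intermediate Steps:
21*18 + (-414/(-368) + y/500)*1013 = 21*18 + (-414/(-368) + 161/500)*1013 = 378 + (-414*(-1/368) + 161*(1/500))*1013 = 378 + (9/8 + 161/500)*1013 = 378 + (1447/1000)*1013 = 378 + 1465811/1000 = 1843811/1000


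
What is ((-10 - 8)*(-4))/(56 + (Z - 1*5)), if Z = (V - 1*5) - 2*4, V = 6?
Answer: 18/11 ≈ 1.6364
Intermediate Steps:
Z = -7 (Z = (6 - 1*5) - 2*4 = (6 - 5) - 8 = 1 - 8 = -7)
((-10 - 8)*(-4))/(56 + (Z - 1*5)) = ((-10 - 8)*(-4))/(56 + (-7 - 1*5)) = (-18*(-4))/(56 + (-7 - 5)) = 72/(56 - 12) = 72/44 = (1/44)*72 = 18/11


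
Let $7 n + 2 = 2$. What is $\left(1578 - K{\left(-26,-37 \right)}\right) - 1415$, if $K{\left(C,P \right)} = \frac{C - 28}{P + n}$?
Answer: $\frac{5977}{37} \approx 161.54$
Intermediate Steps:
$n = 0$ ($n = - \frac{2}{7} + \frac{1}{7} \cdot 2 = - \frac{2}{7} + \frac{2}{7} = 0$)
$K{\left(C,P \right)} = \frac{-28 + C}{P}$ ($K{\left(C,P \right)} = \frac{C - 28}{P + 0} = \frac{-28 + C}{P}$)
$\left(1578 - K{\left(-26,-37 \right)}\right) - 1415 = \left(1578 - \frac{-28 - 26}{-37}\right) - 1415 = \left(1578 - \left(- \frac{1}{37}\right) \left(-54\right)\right) - 1415 = \left(1578 - \frac{54}{37}\right) - 1415 = \frac{58332}{37} - 1415 = \frac{5977}{37}$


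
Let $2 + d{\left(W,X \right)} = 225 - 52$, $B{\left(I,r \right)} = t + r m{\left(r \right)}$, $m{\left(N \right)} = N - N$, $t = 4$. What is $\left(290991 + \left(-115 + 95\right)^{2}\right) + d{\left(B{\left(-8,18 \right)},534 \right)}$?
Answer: $291562$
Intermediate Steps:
$m{\left(N \right)} = 0$
$B{\left(I,r \right)} = 4$ ($B{\left(I,r \right)} = 4 + r 0 = 4 + 0 = 4$)
$d{\left(W,X \right)} = 171$ ($d{\left(W,X \right)} = -2 + \left(225 - 52\right) = -2 + 173 = 171$)
$\left(290991 + \left(-115 + 95\right)^{2}\right) + d{\left(B{\left(-8,18 \right)},534 \right)} = \left(290991 + \left(-115 + 95\right)^{2}\right) + 171 = \left(290991 + \left(-20\right)^{2}\right) + 171 = \left(290991 + 400\right) + 171 = 291391 + 171 = 291562$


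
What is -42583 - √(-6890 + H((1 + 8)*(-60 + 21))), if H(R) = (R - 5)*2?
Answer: -42583 - I*√7602 ≈ -42583.0 - 87.189*I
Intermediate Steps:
H(R) = -10 + 2*R (H(R) = (-5 + R)*2 = -10 + 2*R)
-42583 - √(-6890 + H((1 + 8)*(-60 + 21))) = -42583 - √(-6890 + (-10 + 2*((1 + 8)*(-60 + 21)))) = -42583 - √(-6890 + (-10 + 2*(9*(-39)))) = -42583 - √(-6890 + (-10 + 2*(-351))) = -42583 - √(-6890 + (-10 - 702)) = -42583 - √(-6890 - 712) = -42583 - √(-7602) = -42583 - I*√7602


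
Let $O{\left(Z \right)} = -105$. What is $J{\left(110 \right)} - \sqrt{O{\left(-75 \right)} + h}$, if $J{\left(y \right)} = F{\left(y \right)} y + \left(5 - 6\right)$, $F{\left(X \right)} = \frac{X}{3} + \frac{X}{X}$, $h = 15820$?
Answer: $\frac{12427}{3} - \sqrt{15715} \approx 4017.0$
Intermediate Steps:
$F{\left(X \right)} = 1 + \frac{X}{3}$ ($F{\left(X \right)} = X \frac{1}{3} + 1 = \frac{X}{3} + 1 = 1 + \frac{X}{3}$)
$J{\left(y \right)} = -1 + y \left(1 + \frac{y}{3}\right)$ ($J{\left(y \right)} = \left(1 + \frac{y}{3}\right) y + \left(5 - 6\right) = y \left(1 + \frac{y}{3}\right) + \left(5 - 6\right) = y \left(1 + \frac{y}{3}\right) - 1 = -1 + y \left(1 + \frac{y}{3}\right)$)
$J{\left(110 \right)} - \sqrt{O{\left(-75 \right)} + h} = \left(-1 + \frac{1}{3} \cdot 110 \left(3 + 110\right)\right) - \sqrt{-105 + 15820} = \left(-1 + \frac{1}{3} \cdot 110 \cdot 113\right) - \sqrt{15715} = \left(-1 + \frac{12430}{3}\right) - \sqrt{15715} = \frac{12427}{3} - \sqrt{15715}$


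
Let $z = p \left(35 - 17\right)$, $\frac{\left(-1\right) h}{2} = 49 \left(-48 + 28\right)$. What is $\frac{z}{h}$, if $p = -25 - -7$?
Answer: $- \frac{81}{490} \approx -0.16531$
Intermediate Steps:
$p = -18$ ($p = -25 + 7 = -18$)
$h = 1960$ ($h = - 2 \cdot 49 \left(-48 + 28\right) = - 2 \cdot 49 \left(-20\right) = \left(-2\right) \left(-980\right) = 1960$)
$z = -324$ ($z = - 18 \left(35 - 17\right) = \left(-18\right) 18 = -324$)
$\frac{z}{h} = - \frac{324}{1960} = \left(-324\right) \frac{1}{1960} = - \frac{81}{490}$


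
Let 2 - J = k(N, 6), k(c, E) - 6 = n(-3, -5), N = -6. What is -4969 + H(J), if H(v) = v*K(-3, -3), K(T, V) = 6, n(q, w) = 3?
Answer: -5011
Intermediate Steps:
k(c, E) = 9 (k(c, E) = 6 + 3 = 9)
J = -7 (J = 2 - 1*9 = 2 - 9 = -7)
H(v) = 6*v (H(v) = v*6 = 6*v)
-4969 + H(J) = -4969 + 6*(-7) = -4969 - 42 = -5011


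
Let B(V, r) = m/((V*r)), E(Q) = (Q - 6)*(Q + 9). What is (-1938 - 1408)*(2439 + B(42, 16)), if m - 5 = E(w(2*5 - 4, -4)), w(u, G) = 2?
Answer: -130571197/16 ≈ -8.1607e+6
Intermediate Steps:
E(Q) = (-6 + Q)*(9 + Q)
m = -39 (m = 5 + (-54 + 2² + 3*2) = 5 + (-54 + 4 + 6) = 5 - 44 = -39)
B(V, r) = -39/(V*r) (B(V, r) = -39*1/(V*r) = -39/(V*r))
(-1938 - 1408)*(2439 + B(42, 16)) = (-1938 - 1408)*(2439 - 39/(42*16)) = -3346*(2439 - 39*1/42*1/16) = -3346*(2439 - 13/224) = -3346*546323/224 = -130571197/16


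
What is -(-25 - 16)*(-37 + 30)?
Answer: -287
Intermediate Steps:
-(-25 - 16)*(-37 + 30) = -(-41)*(-7) = -1*287 = -287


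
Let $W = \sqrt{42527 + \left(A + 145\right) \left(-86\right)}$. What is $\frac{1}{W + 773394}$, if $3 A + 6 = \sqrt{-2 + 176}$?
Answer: $\frac{1}{773394 + \sqrt{30229 - \frac{86 \sqrt{174}}{3}}} \approx 1.2927 \cdot 10^{-6}$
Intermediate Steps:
$A = -2 + \frac{\sqrt{174}}{3}$ ($A = -2 + \frac{\sqrt{-2 + 176}}{3} = -2 + \frac{\sqrt{174}}{3} \approx 2.397$)
$W = \sqrt{30229 - \frac{86 \sqrt{174}}{3}}$ ($W = \sqrt{42527 + \left(\left(-2 + \frac{\sqrt{174}}{3}\right) + 145\right) \left(-86\right)} = \sqrt{42527 + \left(143 + \frac{\sqrt{174}}{3}\right) \left(-86\right)} = \sqrt{42527 - \left(12298 + \frac{86 \sqrt{174}}{3}\right)} = \sqrt{30229 - \frac{86 \sqrt{174}}{3}} \approx 172.77$)
$\frac{1}{W + 773394} = \frac{1}{\frac{\sqrt{272061 - 258 \sqrt{174}}}{3} + 773394} = \frac{1}{773394 + \frac{\sqrt{272061 - 258 \sqrt{174}}}{3}}$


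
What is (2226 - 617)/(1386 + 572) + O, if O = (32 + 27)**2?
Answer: 6817407/1958 ≈ 3481.8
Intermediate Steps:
O = 3481 (O = 59**2 = 3481)
(2226 - 617)/(1386 + 572) + O = (2226 - 617)/(1386 + 572) + 3481 = 1609/1958 + 3481 = 6817407/1958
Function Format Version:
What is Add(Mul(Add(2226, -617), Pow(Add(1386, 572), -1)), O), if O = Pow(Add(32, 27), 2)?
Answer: Rational(6817407, 1958) ≈ 3481.8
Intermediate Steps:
O = 3481 (O = Pow(59, 2) = 3481)
Add(Mul(Add(2226, -617), Pow(Add(1386, 572), -1)), O) = Add(Mul(Add(2226, -617), Pow(Add(1386, 572), -1)), 3481) = Add(Mul(1609, Pow(1958, -1)), 3481) = Add(Mul(1609, Rational(1, 1958)), 3481) = Add(Rational(1609, 1958), 3481) = Rational(6817407, 1958)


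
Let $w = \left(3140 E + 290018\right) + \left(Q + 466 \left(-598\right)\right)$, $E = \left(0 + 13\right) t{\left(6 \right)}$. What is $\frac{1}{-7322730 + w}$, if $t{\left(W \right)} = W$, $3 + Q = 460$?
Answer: $- \frac{1}{7066003} \approx -1.4152 \cdot 10^{-7}$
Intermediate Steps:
$Q = 457$ ($Q = -3 + 460 = 457$)
$E = 78$ ($E = \left(0 + 13\right) 6 = 13 \cdot 6 = 78$)
$w = 256727$ ($w = \left(3140 \cdot 78 + 290018\right) + \left(457 + 466 \left(-598\right)\right) = \left(244920 + 290018\right) + \left(457 - 278668\right) = 534938 - 278211 = 256727$)
$\frac{1}{-7322730 + w} = \frac{1}{-7322730 + 256727} = \frac{1}{-7066003} = - \frac{1}{7066003}$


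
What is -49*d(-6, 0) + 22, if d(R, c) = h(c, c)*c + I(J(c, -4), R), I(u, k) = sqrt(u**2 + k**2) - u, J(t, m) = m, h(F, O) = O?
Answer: -174 - 98*sqrt(13) ≈ -527.34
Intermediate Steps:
I(u, k) = sqrt(k**2 + u**2) - u
d(R, c) = 4 + c**2 + sqrt(16 + R**2) (d(R, c) = c*c + (sqrt(R**2 + (-4)**2) - 1*(-4)) = c**2 + (sqrt(R**2 + 16) + 4) = c**2 + (sqrt(16 + R**2) + 4) = c**2 + (4 + sqrt(16 + R**2)) = 4 + c**2 + sqrt(16 + R**2))
-49*d(-6, 0) + 22 = -49*(4 + 0**2 + sqrt(16 + (-6)**2)) + 22 = -49*(4 + 0 + sqrt(16 + 36)) + 22 = -49*(4 + 0 + sqrt(52)) + 22 = -49*(4 + 0 + 2*sqrt(13)) + 22 = -49*(4 + 2*sqrt(13)) + 22 = (-196 - 98*sqrt(13)) + 22 = -174 - 98*sqrt(13)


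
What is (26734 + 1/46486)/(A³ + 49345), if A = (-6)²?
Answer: 1242756725/4462702486 ≈ 0.27848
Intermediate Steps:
A = 36
(26734 + 1/46486)/(A³ + 49345) = (26734 + 1/46486)/(36³ + 49345) = (26734 + 1/46486)/(46656 + 49345) = (1242756725/46486)/96001 = (1242756725/46486)*(1/96001) = 1242756725/4462702486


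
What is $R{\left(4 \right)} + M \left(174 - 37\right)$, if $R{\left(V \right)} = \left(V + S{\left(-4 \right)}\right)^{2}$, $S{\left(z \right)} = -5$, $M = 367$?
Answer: $50280$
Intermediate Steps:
$R{\left(V \right)} = \left(-5 + V\right)^{2}$ ($R{\left(V \right)} = \left(V - 5\right)^{2} = \left(-5 + V\right)^{2}$)
$R{\left(4 \right)} + M \left(174 - 37\right) = \left(-5 + 4\right)^{2} + 367 \left(174 - 37\right) = \left(-1\right)^{2} + 367 \left(174 - 37\right) = 1 + 367 \cdot 137 = 1 + 50279 = 50280$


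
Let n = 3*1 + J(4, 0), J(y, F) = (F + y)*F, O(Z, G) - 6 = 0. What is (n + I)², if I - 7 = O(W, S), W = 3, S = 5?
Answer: 256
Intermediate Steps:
O(Z, G) = 6 (O(Z, G) = 6 + 0 = 6)
I = 13 (I = 7 + 6 = 13)
J(y, F) = F*(F + y)
n = 3 (n = 3*1 + 0*(0 + 4) = 3 + 0*4 = 3 + 0 = 3)
(n + I)² = (3 + 13)² = 16² = 256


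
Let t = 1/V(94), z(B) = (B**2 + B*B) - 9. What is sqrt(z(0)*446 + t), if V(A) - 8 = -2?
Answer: I*sqrt(144498)/6 ≈ 63.355*I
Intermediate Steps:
V(A) = 6 (V(A) = 8 - 2 = 6)
z(B) = -9 + 2*B**2 (z(B) = (B**2 + B**2) - 9 = 2*B**2 - 9 = -9 + 2*B**2)
t = 1/6 ≈ 0.16667
sqrt(z(0)*446 + t) = sqrt((-9 + 2*0**2)*446 + 1/6) = sqrt((-9 + 2*0)*446 + 1/6) = sqrt((-9 + 0)*446 + 1/6) = sqrt(-9*446 + 1/6) = sqrt(-4014 + 1/6) = sqrt(-24083/6) = I*sqrt(144498)/6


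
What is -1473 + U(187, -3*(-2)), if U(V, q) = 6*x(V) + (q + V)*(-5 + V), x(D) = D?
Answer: 34775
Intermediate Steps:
U(V, q) = 6*V + (-5 + V)*(V + q) (U(V, q) = 6*V + (q + V)*(-5 + V) = 6*V + (V + q)*(-5 + V) = 6*V + (-5 + V)*(V + q))
-1473 + U(187, -3*(-2)) = -1473 + (187 + 187² - (-15)*(-2) + 187*(-3*(-2))) = -1473 + (187 + 34969 - 5*6 + 187*6) = -1473 + (187 + 34969 - 30 + 1122) = -1473 + 36248 = 34775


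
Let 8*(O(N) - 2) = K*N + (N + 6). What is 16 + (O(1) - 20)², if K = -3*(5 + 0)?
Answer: 377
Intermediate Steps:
K = -15 (K = -3*5 = -15)
O(N) = 11/4 - 7*N/4 (O(N) = 2 + (-15*N + (N + 6))/8 = 2 + (-15*N + (6 + N))/8 = 2 + (6 - 14*N)/8 = 2 + (¾ - 7*N/4) = 11/4 - 7*N/4)
16 + (O(1) - 20)² = 16 + ((11/4 - 7/4*1) - 20)² = 16 + ((11/4 - 7/4) - 20)² = 16 + (1 - 20)² = 16 + (-19)² = 16 + 361 = 377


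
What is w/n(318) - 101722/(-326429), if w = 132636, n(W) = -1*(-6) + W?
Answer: 3610766231/8813583 ≈ 409.68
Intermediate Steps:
n(W) = 6 + W
w/n(318) - 101722/(-326429) = 132636/(6 + 318) - 101722/(-326429) = 132636/324 - 101722*(-1/326429) = 132636*(1/324) + 101722/326429 = 11053/27 + 101722/326429 = 3610766231/8813583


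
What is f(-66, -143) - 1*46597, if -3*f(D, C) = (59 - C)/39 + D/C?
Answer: -5452069/117 ≈ -46599.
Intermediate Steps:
f(D, C) = -59/117 + C/117 - D/(3*C) (f(D, C) = -((59 - C)/39 + D/C)/3 = -((59 - C)*(1/39) + D/C)/3 = -((59/39 - C/39) + D/C)/3 = -(59/39 - C/39 + D/C)/3 = -59/117 + C/117 - D/(3*C))
f(-66, -143) - 1*46597 = (1/117)*(-39*(-66) - 143*(-59 - 143))/(-143) - 1*46597 = (1/117)*(-1/143)*(2574 - 143*(-202)) - 46597 = (1/117)*(-1/143)*(2574 + 28886) - 46597 = (1/117)*(-1/143)*31460 - 46597 = -220/117 - 46597 = -5452069/117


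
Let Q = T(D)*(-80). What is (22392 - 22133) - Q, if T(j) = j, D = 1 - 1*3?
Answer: 99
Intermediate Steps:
D = -2 (D = 1 - 3 = -2)
Q = 160 (Q = -2*(-80) = 160)
(22392 - 22133) - Q = (22392 - 22133) - 1*160 = 259 - 160 = 99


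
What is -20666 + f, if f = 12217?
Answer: -8449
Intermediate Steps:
-20666 + f = -20666 + 12217 = -8449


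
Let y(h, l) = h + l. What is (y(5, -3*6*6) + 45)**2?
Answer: 3364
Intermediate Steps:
(y(5, -3*6*6) + 45)**2 = ((5 - 3*6*6) + 45)**2 = ((5 - 18*6) + 45)**2 = ((5 - 108) + 45)**2 = (-103 + 45)**2 = (-58)**2 = 3364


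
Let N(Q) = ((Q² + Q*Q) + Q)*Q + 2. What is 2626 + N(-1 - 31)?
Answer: -61884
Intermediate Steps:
N(Q) = 2 + Q*(Q + 2*Q²) (N(Q) = ((Q² + Q²) + Q)*Q + 2 = (2*Q² + Q)*Q + 2 = (Q + 2*Q²)*Q + 2 = Q*(Q + 2*Q²) + 2 = 2 + Q*(Q + 2*Q²))
2626 + N(-1 - 31) = 2626 + (2 + (-1 - 31)² + 2*(-1 - 31)³) = 2626 + (2 + (-32)² + 2*(-32)³) = 2626 + (2 + 1024 + 2*(-32768)) = 2626 + (2 + 1024 - 65536) = 2626 - 64510 = -61884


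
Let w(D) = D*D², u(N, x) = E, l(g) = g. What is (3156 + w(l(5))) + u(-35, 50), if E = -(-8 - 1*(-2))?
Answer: 3287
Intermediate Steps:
E = 6 (E = -(-8 + 2) = -1*(-6) = 6)
u(N, x) = 6
w(D) = D³
(3156 + w(l(5))) + u(-35, 50) = (3156 + 5³) + 6 = (3156 + 125) + 6 = 3281 + 6 = 3287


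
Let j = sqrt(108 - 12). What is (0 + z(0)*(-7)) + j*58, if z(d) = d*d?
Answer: 232*sqrt(6) ≈ 568.28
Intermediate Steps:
z(d) = d**2
j = 4*sqrt(6) (j = sqrt(96) = 4*sqrt(6) ≈ 9.7980)
(0 + z(0)*(-7)) + j*58 = (0 + 0**2*(-7)) + (4*sqrt(6))*58 = (0 + 0*(-7)) + 232*sqrt(6) = (0 + 0) + 232*sqrt(6) = 0 + 232*sqrt(6) = 232*sqrt(6)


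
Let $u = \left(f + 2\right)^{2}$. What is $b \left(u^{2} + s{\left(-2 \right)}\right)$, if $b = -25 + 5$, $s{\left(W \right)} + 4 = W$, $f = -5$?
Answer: $-1500$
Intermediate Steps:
$s{\left(W \right)} = -4 + W$
$u = 9$ ($u = \left(-5 + 2\right)^{2} = \left(-3\right)^{2} = 9$)
$b = -20$
$b \left(u^{2} + s{\left(-2 \right)}\right) = - 20 \left(9^{2} - 6\right) = - 20 \left(81 - 6\right) = \left(-20\right) 75 = -1500$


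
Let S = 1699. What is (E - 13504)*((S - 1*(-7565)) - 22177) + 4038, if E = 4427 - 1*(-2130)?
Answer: 89710649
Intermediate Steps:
E = 6557 (E = 4427 + 2130 = 6557)
(E - 13504)*((S - 1*(-7565)) - 22177) + 4038 = (6557 - 13504)*((1699 - 1*(-7565)) - 22177) + 4038 = -6947*((1699 + 7565) - 22177) + 4038 = -6947*(9264 - 22177) + 4038 = -6947*(-12913) + 4038 = 89706611 + 4038 = 89710649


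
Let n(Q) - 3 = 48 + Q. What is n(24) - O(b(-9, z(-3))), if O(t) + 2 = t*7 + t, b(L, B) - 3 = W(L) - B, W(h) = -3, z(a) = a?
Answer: 53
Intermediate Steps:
b(L, B) = -B (b(L, B) = 3 + (-3 - B) = -B)
O(t) = -2 + 8*t (O(t) = -2 + (t*7 + t) = -2 + (7*t + t) = -2 + 8*t)
n(Q) = 51 + Q (n(Q) = 3 + (48 + Q) = 51 + Q)
n(24) - O(b(-9, z(-3))) = (51 + 24) - (-2 + 8*(-1*(-3))) = 75 - (-2 + 8*3) = 75 - (-2 + 24) = 75 - 1*22 = 75 - 22 = 53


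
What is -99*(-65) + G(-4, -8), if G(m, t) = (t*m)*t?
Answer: 6179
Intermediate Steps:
G(m, t) = m*t**2 (G(m, t) = (m*t)*t = m*t**2)
-99*(-65) + G(-4, -8) = -99*(-65) - 4*(-8)**2 = 6435 - 4*64 = 6435 - 256 = 6179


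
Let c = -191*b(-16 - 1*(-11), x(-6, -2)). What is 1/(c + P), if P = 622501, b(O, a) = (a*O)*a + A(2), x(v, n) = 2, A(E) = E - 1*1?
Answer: 1/626130 ≈ 1.5971e-6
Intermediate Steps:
A(E) = -1 + E (A(E) = E - 1 = -1 + E)
b(O, a) = 1 + O*a² (b(O, a) = (a*O)*a + (-1 + 2) = (O*a)*a + 1 = O*a² + 1 = 1 + O*a²)
c = 3629 (c = -191*(1 + (-16 - 1*(-11))*2²) = -191*(1 + (-16 + 11)*4) = -191*(1 - 5*4) = -191*(1 - 20) = -191*(-19) = 3629)
1/(c + P) = 1/(3629 + 622501) = 1/626130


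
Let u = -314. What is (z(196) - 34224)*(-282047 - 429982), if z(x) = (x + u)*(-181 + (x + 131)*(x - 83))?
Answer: 3113762627436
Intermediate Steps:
z(x) = (-314 + x)*(-181 + (-83 + x)*(131 + x)) (z(x) = (x - 314)*(-181 + (x + 131)*(x - 83)) = (-314 + x)*(-181 + (131 + x)*(-83 + x)) = (-314 + x)*(-181 + (-83 + x)*(131 + x)))
(z(196) - 34224)*(-282047 - 429982) = ((3470956 + 196³ - 26126*196 - 266*196²) - 34224)*(-282047 - 429982) = ((3470956 + 7529536 - 5120696 - 266*38416) - 34224)*(-712029) = ((3470956 + 7529536 - 5120696 - 10218656) - 34224)*(-712029) = (-4338860 - 34224)*(-712029) = -4373084*(-712029) = 3113762627436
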